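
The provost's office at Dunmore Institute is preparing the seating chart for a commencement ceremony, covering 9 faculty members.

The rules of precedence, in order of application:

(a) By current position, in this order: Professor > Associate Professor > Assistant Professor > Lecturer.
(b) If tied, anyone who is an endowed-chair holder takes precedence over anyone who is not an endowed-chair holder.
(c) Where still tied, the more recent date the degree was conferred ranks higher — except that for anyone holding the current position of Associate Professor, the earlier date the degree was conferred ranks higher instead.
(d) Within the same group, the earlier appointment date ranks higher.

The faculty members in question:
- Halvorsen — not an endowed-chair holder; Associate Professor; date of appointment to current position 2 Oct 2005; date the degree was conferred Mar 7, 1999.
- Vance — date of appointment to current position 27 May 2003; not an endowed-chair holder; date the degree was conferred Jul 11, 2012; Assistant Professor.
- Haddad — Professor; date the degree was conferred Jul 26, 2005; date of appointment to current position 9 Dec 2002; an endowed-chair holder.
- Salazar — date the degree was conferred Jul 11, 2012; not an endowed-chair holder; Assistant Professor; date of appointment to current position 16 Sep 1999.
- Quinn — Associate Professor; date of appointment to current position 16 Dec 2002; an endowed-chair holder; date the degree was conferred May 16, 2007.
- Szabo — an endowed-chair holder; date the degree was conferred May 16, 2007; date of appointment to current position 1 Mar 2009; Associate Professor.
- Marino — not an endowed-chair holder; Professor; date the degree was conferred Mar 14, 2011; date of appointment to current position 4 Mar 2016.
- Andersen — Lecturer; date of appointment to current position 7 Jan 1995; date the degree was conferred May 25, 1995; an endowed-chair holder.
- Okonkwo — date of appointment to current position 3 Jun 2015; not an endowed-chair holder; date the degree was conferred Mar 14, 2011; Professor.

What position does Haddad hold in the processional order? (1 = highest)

1

By current position: Haddad, Okonkwo and Marino (Professor); then Quinn, Szabo and Halvorsen (Associate Professor); then Salazar and Vance (Assistant Professor); then Andersen (Lecturer).
Among Haddad, Okonkwo and Marino, an endowed-chair holder before not an endowed-chair holder: Haddad (an endowed-chair holder) before Okonkwo and Marino (not an endowed-chair holder).
Okonkwo and Marino both have date the degree was conferred Mar 14, 2011, so the next rule applies.
Among Okonkwo and Marino, by date of appointment to current position (earlier first): Okonkwo (3 Jun 2015) before Marino (4 Mar 2016).
Among Quinn, Szabo and Halvorsen, an endowed-chair holder before not an endowed-chair holder: Quinn and Szabo (an endowed-chair holder) before Halvorsen (not an endowed-chair holder).
Quinn and Szabo both have date the degree was conferred May 16, 2007, so the next rule applies.
Among Quinn and Szabo, by date of appointment to current position (earlier first): Quinn (16 Dec 2002) before Szabo (1 Mar 2009).
Salazar and Vance are each not an endowed-chair holder, so the next rule applies.
Salazar and Vance both have date the degree was conferred Jul 11, 2012, so the next rule applies.
Among Salazar and Vance, by date of appointment to current position (earlier first): Salazar (16 Sep 1999) before Vance (27 May 2003).
Order: Haddad, Okonkwo, Marino, Quinn, Szabo, Halvorsen, Salazar, Vance, Andersen. So position 1.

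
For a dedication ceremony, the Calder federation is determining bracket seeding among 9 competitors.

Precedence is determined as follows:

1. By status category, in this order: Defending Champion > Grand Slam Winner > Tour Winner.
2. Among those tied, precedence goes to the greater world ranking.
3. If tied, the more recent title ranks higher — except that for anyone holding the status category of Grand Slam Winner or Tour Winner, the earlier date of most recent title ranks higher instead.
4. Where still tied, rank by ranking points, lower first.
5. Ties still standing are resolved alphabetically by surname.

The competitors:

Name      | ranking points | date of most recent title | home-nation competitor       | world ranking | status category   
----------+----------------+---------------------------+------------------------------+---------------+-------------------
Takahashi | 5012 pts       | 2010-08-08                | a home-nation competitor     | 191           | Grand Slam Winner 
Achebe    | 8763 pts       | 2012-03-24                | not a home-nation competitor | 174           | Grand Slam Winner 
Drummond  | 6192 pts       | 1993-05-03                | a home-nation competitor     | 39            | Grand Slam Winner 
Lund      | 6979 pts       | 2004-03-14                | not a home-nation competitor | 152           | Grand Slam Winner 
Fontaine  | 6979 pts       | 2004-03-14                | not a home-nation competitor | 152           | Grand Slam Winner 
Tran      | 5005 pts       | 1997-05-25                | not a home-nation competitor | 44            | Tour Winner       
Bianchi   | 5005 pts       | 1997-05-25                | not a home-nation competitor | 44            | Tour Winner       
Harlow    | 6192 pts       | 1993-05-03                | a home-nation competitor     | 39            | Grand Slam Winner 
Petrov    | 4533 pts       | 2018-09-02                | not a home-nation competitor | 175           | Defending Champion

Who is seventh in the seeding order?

By status category: Petrov (Defending Champion); then Takahashi, Achebe, Fontaine, Lund, Drummond and Harlow (Grand Slam Winner); then Bianchi and Tran (Tour Winner).
Among Takahashi, Achebe, Fontaine, Lund, Drummond and Harlow, by world ranking (higher first): Takahashi (191) before Achebe (174) before Fontaine and Lund (152) before Drummond and Harlow (39).
Fontaine and Lund both have date of most recent title 2004-03-14, so the next rule applies.
Fontaine and Lund both have ranking points 6979 pts, so the next rule applies.
Among Fontaine and Lund, alphabetically by surname: Fontaine before Lund.
Drummond and Harlow both have date of most recent title 1993-05-03, so the next rule applies.
Drummond and Harlow both have ranking points 6192 pts, so the next rule applies.
Among Drummond and Harlow, alphabetically by surname: Drummond before Harlow.
Bianchi and Tran both have world ranking 44, so the next rule applies.
Bianchi and Tran both have date of most recent title 1997-05-25, so the next rule applies.
Bianchi and Tran both have ranking points 5005 pts, so the next rule applies.
Among Bianchi and Tran, alphabetically by surname: Bianchi before Tran.
Order: Petrov, Takahashi, Achebe, Fontaine, Lund, Drummond, Harlow, Bianchi, Tran.

Harlow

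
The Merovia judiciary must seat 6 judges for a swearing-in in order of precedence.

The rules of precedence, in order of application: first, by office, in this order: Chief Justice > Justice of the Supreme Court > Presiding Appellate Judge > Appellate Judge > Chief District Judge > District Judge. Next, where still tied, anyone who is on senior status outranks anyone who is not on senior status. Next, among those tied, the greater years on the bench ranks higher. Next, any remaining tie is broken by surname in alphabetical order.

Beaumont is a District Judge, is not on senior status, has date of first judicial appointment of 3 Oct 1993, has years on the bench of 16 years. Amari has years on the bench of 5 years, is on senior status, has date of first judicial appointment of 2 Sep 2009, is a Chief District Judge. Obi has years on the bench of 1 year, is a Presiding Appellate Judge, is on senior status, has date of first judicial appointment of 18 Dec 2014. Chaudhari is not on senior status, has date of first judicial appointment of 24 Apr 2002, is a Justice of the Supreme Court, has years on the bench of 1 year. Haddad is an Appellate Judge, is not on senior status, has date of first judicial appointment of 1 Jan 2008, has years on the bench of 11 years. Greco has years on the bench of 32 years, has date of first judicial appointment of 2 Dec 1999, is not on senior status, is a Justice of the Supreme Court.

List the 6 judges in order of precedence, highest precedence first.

Greco, Chaudhari, Obi, Haddad, Amari, Beaumont

By office: Greco and Chaudhari (Justice of the Supreme Court); then Obi (Presiding Appellate Judge); then Haddad (Appellate Judge); then Amari (Chief District Judge); then Beaumont (District Judge).
Greco and Chaudhari are each not on senior status, so the next rule applies.
Among Greco and Chaudhari, by years on the bench (higher first): Greco (32 years) before Chaudhari (1 year).
Full order: Greco, Chaudhari, Obi, Haddad, Amari, Beaumont.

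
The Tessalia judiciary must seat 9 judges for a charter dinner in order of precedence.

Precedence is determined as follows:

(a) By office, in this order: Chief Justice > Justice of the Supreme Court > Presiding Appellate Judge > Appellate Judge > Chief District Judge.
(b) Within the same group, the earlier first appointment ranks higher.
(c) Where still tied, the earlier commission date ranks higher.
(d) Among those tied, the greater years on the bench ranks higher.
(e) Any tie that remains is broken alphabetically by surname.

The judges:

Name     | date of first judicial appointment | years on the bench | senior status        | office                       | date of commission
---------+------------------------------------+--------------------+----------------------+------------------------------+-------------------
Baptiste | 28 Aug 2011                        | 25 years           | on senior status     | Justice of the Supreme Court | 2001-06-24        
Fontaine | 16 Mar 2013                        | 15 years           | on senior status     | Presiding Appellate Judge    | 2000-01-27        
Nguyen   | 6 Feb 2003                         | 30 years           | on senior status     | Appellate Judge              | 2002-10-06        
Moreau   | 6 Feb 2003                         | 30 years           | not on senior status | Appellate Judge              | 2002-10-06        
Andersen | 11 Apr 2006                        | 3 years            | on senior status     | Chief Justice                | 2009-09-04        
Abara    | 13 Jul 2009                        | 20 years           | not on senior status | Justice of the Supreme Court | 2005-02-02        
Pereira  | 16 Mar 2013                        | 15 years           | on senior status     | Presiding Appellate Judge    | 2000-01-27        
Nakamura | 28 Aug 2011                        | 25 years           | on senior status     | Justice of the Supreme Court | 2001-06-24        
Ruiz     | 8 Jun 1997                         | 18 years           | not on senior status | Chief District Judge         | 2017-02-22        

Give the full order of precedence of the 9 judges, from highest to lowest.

Andersen, Abara, Baptiste, Nakamura, Fontaine, Pereira, Moreau, Nguyen, Ruiz

By office: Andersen (Chief Justice); then Abara, Baptiste and Nakamura (Justice of the Supreme Court); then Fontaine and Pereira (Presiding Appellate Judge); then Moreau and Nguyen (Appellate Judge); then Ruiz (Chief District Judge).
Among Abara, Baptiste and Nakamura, by date of first judicial appointment (earlier first): Abara (13 Jul 2009) before Baptiste and Nakamura (28 Aug 2011).
Baptiste and Nakamura both have date of commission 2001-06-24, so the next rule applies.
Baptiste and Nakamura both have years on the bench 25 years, so the next rule applies.
Among Baptiste and Nakamura, alphabetically by surname: Baptiste before Nakamura.
Fontaine and Pereira both have date of first judicial appointment 16 Mar 2013, so the next rule applies.
Fontaine and Pereira both have date of commission 2000-01-27, so the next rule applies.
Fontaine and Pereira both have years on the bench 15 years, so the next rule applies.
Among Fontaine and Pereira, alphabetically by surname: Fontaine before Pereira.
Moreau and Nguyen both have date of first judicial appointment 6 Feb 2003, so the next rule applies.
Moreau and Nguyen both have date of commission 2002-10-06, so the next rule applies.
Moreau and Nguyen both have years on the bench 30 years, so the next rule applies.
Among Moreau and Nguyen, alphabetically by surname: Moreau before Nguyen.
Full order: Andersen, Abara, Baptiste, Nakamura, Fontaine, Pereira, Moreau, Nguyen, Ruiz.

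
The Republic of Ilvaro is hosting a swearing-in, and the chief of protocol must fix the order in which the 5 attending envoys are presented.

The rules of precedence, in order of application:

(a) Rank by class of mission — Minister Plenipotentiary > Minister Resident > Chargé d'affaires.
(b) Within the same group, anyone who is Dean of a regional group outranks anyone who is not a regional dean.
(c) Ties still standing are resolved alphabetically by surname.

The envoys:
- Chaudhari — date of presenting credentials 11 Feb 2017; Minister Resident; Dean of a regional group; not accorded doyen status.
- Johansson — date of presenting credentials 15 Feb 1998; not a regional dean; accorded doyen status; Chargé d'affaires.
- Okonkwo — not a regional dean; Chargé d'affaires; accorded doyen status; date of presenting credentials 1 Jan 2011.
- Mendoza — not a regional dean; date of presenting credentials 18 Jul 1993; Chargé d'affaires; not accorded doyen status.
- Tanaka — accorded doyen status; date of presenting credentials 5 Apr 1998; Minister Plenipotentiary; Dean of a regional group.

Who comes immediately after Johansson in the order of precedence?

Mendoza

By class of mission: Tanaka (Minister Plenipotentiary); then Chaudhari (Minister Resident); then Johansson, Mendoza and Okonkwo (Chargé d'affaires).
Johansson, Mendoza and Okonkwo are each not a regional dean, so the next rule applies.
Among Johansson, Mendoza and Okonkwo, alphabetically by surname: Johansson before Mendoza before Okonkwo.
Order: Tanaka, Chaudhari, Johansson, Mendoza, Okonkwo.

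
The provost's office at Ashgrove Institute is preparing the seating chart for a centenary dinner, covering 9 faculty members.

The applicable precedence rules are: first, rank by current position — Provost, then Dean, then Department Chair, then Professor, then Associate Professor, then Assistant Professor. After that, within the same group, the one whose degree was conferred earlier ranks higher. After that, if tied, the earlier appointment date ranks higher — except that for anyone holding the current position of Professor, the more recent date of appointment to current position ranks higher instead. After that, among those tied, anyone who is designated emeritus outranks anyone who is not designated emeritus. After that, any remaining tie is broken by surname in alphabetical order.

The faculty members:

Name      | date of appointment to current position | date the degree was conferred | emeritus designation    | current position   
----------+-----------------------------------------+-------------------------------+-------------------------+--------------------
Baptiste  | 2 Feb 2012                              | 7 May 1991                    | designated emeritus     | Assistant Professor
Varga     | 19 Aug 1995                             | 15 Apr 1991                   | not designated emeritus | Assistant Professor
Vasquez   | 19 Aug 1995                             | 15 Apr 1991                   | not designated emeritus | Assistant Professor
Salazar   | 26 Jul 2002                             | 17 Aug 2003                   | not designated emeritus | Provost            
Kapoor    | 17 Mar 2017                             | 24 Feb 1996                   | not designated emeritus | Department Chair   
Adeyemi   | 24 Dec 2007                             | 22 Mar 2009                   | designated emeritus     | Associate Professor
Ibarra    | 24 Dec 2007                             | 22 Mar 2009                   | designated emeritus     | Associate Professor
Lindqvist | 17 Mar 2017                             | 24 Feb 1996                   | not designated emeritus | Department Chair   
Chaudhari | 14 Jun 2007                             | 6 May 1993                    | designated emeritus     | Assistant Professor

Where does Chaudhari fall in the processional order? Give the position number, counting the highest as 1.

9

By current position: Salazar (Provost); then Kapoor and Lindqvist (Department Chair); then Adeyemi and Ibarra (Associate Professor); then Varga, Vasquez, Baptiste and Chaudhari (Assistant Professor).
Kapoor and Lindqvist both have date the degree was conferred 24 Feb 1996, so the next rule applies.
Kapoor and Lindqvist both have date of appointment to current position 17 Mar 2017, so the next rule applies.
Kapoor and Lindqvist are each not designated emeritus, so the next rule applies.
Among Kapoor and Lindqvist, alphabetically by surname: Kapoor before Lindqvist.
Adeyemi and Ibarra both have date the degree was conferred 22 Mar 2009, so the next rule applies.
Adeyemi and Ibarra both have date of appointment to current position 24 Dec 2007, so the next rule applies.
Adeyemi and Ibarra are each designated emeritus, so the next rule applies.
Among Adeyemi and Ibarra, alphabetically by surname: Adeyemi before Ibarra.
Among Varga, Vasquez, Baptiste and Chaudhari, by date the degree was conferred (earlier first): Varga and Vasquez (15 Apr 1991) before Baptiste (7 May 1991) before Chaudhari (6 May 1993).
Varga and Vasquez both have date of appointment to current position 19 Aug 1995, so the next rule applies.
Varga and Vasquez are each not designated emeritus, so the next rule applies.
Among Varga and Vasquez, alphabetically by surname: Varga before Vasquez.
Order: Salazar, Kapoor, Lindqvist, Adeyemi, Ibarra, Varga, Vasquez, Baptiste, Chaudhari. So position 9.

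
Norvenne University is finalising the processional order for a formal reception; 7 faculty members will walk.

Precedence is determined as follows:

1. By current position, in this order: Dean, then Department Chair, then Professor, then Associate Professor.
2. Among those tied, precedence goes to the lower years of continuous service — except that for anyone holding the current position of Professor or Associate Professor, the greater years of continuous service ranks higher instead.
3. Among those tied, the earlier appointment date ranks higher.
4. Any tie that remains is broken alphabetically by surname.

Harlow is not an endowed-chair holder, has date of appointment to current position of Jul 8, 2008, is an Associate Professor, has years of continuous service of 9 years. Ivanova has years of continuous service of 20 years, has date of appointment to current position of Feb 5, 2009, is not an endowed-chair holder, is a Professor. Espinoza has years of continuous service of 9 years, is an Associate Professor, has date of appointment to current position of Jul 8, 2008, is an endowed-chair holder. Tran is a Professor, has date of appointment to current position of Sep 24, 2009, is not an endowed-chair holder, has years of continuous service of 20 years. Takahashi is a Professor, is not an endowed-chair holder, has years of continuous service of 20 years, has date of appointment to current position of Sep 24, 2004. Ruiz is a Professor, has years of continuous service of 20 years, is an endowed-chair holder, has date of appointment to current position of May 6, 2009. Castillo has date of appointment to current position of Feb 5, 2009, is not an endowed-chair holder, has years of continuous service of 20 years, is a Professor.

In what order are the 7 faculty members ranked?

Takahashi, Castillo, Ivanova, Ruiz, Tran, Espinoza, Harlow

By current position: Takahashi, Castillo, Ivanova, Ruiz and Tran (Professor); then Espinoza and Harlow (Associate Professor).
Takahashi, Castillo, Ivanova, Ruiz and Tran all have years of continuous service 20 years, so the next rule applies.
Among Takahashi, Castillo, Ivanova, Ruiz and Tran, by date of appointment to current position (earlier first): Takahashi (Sep 24, 2004) before Castillo and Ivanova (Feb 5, 2009) before Ruiz (May 6, 2009) before Tran (Sep 24, 2009).
Among Castillo and Ivanova, alphabetically by surname: Castillo before Ivanova.
Espinoza and Harlow both have years of continuous service 9 years, so the next rule applies.
Espinoza and Harlow both have date of appointment to current position Jul 8, 2008, so the next rule applies.
Among Espinoza and Harlow, alphabetically by surname: Espinoza before Harlow.
Full order: Takahashi, Castillo, Ivanova, Ruiz, Tran, Espinoza, Harlow.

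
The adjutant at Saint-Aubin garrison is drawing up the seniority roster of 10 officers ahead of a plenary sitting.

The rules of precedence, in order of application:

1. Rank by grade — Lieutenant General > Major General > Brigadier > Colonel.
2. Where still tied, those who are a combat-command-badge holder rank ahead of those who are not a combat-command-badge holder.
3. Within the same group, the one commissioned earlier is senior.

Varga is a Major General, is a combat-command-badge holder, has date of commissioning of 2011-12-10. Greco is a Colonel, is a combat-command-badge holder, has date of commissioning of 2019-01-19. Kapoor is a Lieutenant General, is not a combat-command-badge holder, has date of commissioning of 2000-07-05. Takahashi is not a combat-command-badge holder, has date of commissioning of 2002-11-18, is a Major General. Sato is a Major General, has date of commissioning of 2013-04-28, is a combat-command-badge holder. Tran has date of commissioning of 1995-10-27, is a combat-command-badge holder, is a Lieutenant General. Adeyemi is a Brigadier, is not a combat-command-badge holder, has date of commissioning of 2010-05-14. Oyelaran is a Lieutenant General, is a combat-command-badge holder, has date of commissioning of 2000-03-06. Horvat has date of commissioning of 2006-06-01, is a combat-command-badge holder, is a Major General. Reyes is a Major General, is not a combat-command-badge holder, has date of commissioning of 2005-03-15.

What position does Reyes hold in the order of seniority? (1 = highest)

8

By grade: Tran, Oyelaran and Kapoor (Lieutenant General); then Horvat, Varga, Sato, Takahashi and Reyes (Major General); then Adeyemi (Brigadier); then Greco (Colonel).
Among Tran, Oyelaran and Kapoor, a combat-command-badge holder before not a combat-command-badge holder: Tran and Oyelaran (a combat-command-badge holder) before Kapoor (not a combat-command-badge holder).
Among Tran and Oyelaran, by date of commissioning (earlier first): Tran (1995-10-27) before Oyelaran (2000-03-06).
Among Horvat, Varga, Sato, Takahashi and Reyes, a combat-command-badge holder before not a combat-command-badge holder: Horvat, Varga and Sato (a combat-command-badge holder) before Takahashi and Reyes (not a combat-command-badge holder).
Among Horvat, Varga and Sato, by date of commissioning (earlier first): Horvat (2006-06-01) before Varga (2011-12-10) before Sato (2013-04-28).
Among Takahashi and Reyes, by date of commissioning (earlier first): Takahashi (2002-11-18) before Reyes (2005-03-15).
Order: Tran, Oyelaran, Kapoor, Horvat, Varga, Sato, Takahashi, Reyes, Adeyemi, Greco. So position 8.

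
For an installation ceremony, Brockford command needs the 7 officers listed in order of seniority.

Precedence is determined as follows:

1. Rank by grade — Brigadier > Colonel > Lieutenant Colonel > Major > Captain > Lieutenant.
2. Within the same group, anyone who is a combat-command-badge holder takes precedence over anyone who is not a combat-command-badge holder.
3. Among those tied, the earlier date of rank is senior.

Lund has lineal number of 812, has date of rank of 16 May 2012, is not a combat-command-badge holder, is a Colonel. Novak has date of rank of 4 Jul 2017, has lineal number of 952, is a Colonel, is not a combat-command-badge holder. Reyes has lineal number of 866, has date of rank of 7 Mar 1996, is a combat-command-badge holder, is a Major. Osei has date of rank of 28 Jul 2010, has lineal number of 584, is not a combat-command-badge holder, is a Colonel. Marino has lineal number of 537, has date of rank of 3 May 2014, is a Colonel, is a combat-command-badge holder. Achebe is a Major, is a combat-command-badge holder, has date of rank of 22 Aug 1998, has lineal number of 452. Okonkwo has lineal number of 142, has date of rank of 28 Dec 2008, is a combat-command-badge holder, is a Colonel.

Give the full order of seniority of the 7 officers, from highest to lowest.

Okonkwo, Marino, Osei, Lund, Novak, Reyes, Achebe

By grade: Okonkwo, Marino, Osei, Lund and Novak (Colonel); then Reyes and Achebe (Major).
Among Okonkwo, Marino, Osei, Lund and Novak, a combat-command-badge holder before not a combat-command-badge holder: Okonkwo and Marino (a combat-command-badge holder) before Osei, Lund and Novak (not a combat-command-badge holder).
Among Okonkwo and Marino, by date of rank (earlier first): Okonkwo (28 Dec 2008) before Marino (3 May 2014).
Among Osei, Lund and Novak, by date of rank (earlier first): Osei (28 Jul 2010) before Lund (16 May 2012) before Novak (4 Jul 2017).
Reyes and Achebe are each a combat-command-badge holder, so the next rule applies.
Among Reyes and Achebe, by date of rank (earlier first): Reyes (7 Mar 1996) before Achebe (22 Aug 1998).
Full order: Okonkwo, Marino, Osei, Lund, Novak, Reyes, Achebe.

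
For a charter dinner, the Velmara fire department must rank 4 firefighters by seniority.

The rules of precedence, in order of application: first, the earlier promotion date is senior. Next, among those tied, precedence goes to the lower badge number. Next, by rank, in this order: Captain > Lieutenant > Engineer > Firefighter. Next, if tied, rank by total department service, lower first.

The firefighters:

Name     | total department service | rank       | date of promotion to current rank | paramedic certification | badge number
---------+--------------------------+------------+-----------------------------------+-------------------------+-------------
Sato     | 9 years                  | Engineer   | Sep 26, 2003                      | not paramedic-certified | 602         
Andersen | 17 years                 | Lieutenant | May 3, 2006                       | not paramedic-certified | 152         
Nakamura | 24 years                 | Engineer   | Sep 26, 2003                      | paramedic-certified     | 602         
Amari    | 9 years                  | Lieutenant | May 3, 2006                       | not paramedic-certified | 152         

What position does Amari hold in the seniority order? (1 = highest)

3

By date of promotion to current rank (earlier first): Sato and Nakamura (both Sep 26, 2003); then Amari and Andersen (both May 3, 2006).
Sato and Nakamura both have badge number 602, so the next rule applies.
Sato and Nakamura are each Engineer, so the next rule applies.
Among Sato and Nakamura, by total department service (lower first): Sato (9 years) before Nakamura (24 years).
Amari and Andersen both have badge number 152, so the next rule applies.
Amari and Andersen are each Lieutenant, so the next rule applies.
Among Amari and Andersen, by total department service (lower first): Amari (9 years) before Andersen (17 years).
Order: Sato, Nakamura, Amari, Andersen. So position 3.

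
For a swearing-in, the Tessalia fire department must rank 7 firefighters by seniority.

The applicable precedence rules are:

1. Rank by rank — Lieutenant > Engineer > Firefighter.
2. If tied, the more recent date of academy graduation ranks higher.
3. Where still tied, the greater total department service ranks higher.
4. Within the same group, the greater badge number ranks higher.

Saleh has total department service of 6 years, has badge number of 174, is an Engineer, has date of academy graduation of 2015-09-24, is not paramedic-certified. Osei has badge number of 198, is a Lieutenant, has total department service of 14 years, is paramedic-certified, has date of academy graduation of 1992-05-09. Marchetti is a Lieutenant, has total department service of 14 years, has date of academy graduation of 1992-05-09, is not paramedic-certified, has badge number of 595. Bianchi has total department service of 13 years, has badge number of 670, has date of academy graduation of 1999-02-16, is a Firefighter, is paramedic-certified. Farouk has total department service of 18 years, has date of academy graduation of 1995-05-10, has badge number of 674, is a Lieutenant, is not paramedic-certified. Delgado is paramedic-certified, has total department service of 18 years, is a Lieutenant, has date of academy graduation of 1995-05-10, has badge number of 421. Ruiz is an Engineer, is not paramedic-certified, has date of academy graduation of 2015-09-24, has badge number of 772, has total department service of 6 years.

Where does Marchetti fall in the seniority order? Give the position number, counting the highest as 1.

By rank: Farouk, Delgado, Marchetti and Osei (Lieutenant); then Ruiz and Saleh (Engineer); then Bianchi (Firefighter).
Among Farouk, Delgado, Marchetti and Osei, by date of academy graduation (later first): Farouk and Delgado (1995-05-10) before Marchetti and Osei (1992-05-09).
Farouk and Delgado both have total department service 18 years, so the next rule applies.
Among Farouk and Delgado, by badge number (higher first): Farouk (674) before Delgado (421).
Marchetti and Osei both have total department service 14 years, so the next rule applies.
Among Marchetti and Osei, by badge number (higher first): Marchetti (595) before Osei (198).
Ruiz and Saleh both have date of academy graduation 2015-09-24, so the next rule applies.
Ruiz and Saleh both have total department service 6 years, so the next rule applies.
Among Ruiz and Saleh, by badge number (higher first): Ruiz (772) before Saleh (174).
Order: Farouk, Delgado, Marchetti, Osei, Ruiz, Saleh, Bianchi. So position 3.

3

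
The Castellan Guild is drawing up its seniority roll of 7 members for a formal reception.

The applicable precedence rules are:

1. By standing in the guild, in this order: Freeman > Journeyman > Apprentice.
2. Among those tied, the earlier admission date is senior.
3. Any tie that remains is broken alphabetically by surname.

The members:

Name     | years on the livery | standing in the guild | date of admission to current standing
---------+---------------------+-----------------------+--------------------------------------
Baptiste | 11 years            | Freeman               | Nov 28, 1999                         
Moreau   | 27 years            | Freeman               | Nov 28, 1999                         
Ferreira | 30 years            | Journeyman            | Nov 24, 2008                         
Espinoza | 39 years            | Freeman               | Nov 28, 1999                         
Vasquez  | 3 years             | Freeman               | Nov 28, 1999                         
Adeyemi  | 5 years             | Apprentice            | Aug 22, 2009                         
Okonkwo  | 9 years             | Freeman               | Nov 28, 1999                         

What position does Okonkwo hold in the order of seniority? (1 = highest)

By standing in the guild: Baptiste, Espinoza, Moreau, Okonkwo and Vasquez (Freeman); then Ferreira (Journeyman); then Adeyemi (Apprentice).
Baptiste, Espinoza, Moreau, Okonkwo and Vasquez all have date of admission to current standing Nov 28, 1999, so the next rule applies.
Among Baptiste, Espinoza, Moreau, Okonkwo and Vasquez, alphabetically by surname: Baptiste before Espinoza before Moreau before Okonkwo before Vasquez.
Order: Baptiste, Espinoza, Moreau, Okonkwo, Vasquez, Ferreira, Adeyemi. So position 4.

4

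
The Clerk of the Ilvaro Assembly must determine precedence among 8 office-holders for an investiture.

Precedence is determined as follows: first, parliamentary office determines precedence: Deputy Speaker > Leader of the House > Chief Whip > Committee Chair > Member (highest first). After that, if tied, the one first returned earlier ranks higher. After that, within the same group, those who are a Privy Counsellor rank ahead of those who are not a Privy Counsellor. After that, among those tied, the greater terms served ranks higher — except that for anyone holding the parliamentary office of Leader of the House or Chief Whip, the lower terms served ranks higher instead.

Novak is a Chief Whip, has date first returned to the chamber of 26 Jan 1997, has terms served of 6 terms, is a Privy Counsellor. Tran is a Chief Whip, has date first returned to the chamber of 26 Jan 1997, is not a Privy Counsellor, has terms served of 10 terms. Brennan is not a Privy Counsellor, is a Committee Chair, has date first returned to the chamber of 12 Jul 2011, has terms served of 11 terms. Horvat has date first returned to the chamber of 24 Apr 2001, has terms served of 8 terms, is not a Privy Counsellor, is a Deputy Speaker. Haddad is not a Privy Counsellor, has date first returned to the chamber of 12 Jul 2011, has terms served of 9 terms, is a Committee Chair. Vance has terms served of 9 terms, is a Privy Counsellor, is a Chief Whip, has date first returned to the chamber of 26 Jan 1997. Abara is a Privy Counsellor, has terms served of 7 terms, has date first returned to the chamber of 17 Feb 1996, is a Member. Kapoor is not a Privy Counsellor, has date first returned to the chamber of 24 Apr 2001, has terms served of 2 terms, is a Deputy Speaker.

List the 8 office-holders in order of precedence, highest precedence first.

Horvat, Kapoor, Novak, Vance, Tran, Brennan, Haddad, Abara

By parliamentary office: Horvat and Kapoor (Deputy Speaker); then Novak, Vance and Tran (Chief Whip); then Brennan and Haddad (Committee Chair); then Abara (Member).
Horvat and Kapoor both have date first returned to the chamber 24 Apr 2001, so the next rule applies.
Horvat and Kapoor are each not a Privy Counsellor, so the next rule applies.
Among Horvat and Kapoor, by terms served (higher first): Horvat (8 terms) before Kapoor (2 terms).
Novak, Vance and Tran all have date first returned to the chamber 26 Jan 1997, so the next rule applies.
Among Novak, Vance and Tran, a Privy Counsellor before not a Privy Counsellor: Novak and Vance (a Privy Counsellor) before Tran (not a Privy Counsellor).
Among Novak and Vance, by terms served (lower first) (reversed rule for this group): Novak (6 terms) before Vance (9 terms).
Brennan and Haddad both have date first returned to the chamber 12 Jul 2011, so the next rule applies.
Brennan and Haddad are each not a Privy Counsellor, so the next rule applies.
Among Brennan and Haddad, by terms served (higher first): Brennan (11 terms) before Haddad (9 terms).
Full order: Horvat, Kapoor, Novak, Vance, Tran, Brennan, Haddad, Abara.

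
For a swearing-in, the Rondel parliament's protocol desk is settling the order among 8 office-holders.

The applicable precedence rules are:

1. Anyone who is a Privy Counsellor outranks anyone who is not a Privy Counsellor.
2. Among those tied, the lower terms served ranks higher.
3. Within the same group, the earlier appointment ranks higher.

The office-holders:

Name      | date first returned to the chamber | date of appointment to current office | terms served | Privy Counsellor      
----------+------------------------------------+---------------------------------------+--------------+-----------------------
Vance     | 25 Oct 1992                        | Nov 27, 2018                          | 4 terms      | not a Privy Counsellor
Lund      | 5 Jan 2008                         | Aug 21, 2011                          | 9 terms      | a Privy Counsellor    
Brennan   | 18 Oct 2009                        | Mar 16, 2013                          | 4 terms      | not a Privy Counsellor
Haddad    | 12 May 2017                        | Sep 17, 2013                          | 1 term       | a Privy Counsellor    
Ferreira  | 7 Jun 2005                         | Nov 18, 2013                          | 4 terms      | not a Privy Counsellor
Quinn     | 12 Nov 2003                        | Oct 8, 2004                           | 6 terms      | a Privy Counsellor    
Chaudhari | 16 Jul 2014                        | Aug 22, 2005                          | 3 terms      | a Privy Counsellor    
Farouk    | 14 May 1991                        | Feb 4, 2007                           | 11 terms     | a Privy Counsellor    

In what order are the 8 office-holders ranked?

Haddad, Chaudhari, Quinn, Lund, Farouk, Brennan, Ferreira, Vance

By the first rule: Haddad, Chaudhari, Quinn, Lund and Farouk (each a Privy Counsellor); then Brennan, Ferreira and Vance (each not a Privy Counsellor).
Among Haddad, Chaudhari, Quinn, Lund and Farouk, by terms served (lower first): Haddad (1 term) before Chaudhari (3 terms) before Quinn (6 terms) before Lund (9 terms) before Farouk (11 terms).
Brennan, Ferreira and Vance all have terms served 4 terms, so the next rule applies.
Among Brennan, Ferreira and Vance, by date of appointment to current office (earlier first): Brennan (Mar 16, 2013) before Ferreira (Nov 18, 2013) before Vance (Nov 27, 2018).
Full order: Haddad, Chaudhari, Quinn, Lund, Farouk, Brennan, Ferreira, Vance.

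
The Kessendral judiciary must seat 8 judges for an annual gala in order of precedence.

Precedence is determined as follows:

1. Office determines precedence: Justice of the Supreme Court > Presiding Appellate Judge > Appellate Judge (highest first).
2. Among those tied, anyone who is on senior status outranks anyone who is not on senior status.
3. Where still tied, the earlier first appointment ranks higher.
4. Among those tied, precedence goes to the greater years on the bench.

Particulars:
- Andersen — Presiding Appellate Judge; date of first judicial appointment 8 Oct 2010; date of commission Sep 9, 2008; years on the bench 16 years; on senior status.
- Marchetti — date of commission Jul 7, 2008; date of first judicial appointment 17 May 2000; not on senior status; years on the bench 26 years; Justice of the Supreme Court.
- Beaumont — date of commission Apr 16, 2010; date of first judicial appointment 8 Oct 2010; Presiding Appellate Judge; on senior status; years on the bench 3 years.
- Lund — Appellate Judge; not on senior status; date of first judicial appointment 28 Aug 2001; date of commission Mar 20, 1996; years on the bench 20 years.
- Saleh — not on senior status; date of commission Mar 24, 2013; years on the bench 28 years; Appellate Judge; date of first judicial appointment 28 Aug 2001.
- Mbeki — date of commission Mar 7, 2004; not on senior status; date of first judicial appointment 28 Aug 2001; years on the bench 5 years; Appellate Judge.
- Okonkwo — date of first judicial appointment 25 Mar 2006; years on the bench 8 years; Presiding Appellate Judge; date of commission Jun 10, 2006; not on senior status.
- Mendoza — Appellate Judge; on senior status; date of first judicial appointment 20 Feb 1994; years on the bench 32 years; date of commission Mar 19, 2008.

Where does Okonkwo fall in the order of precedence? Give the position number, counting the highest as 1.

By office: Marchetti (Justice of the Supreme Court); then Andersen, Beaumont and Okonkwo (Presiding Appellate Judge); then Mendoza, Saleh, Lund and Mbeki (Appellate Judge).
Among Andersen, Beaumont and Okonkwo, on senior status before not on senior status: Andersen and Beaumont (on senior status) before Okonkwo (not on senior status).
Andersen and Beaumont both have date of first judicial appointment 8 Oct 2010, so the next rule applies.
Among Andersen and Beaumont, by years on the bench (higher first): Andersen (16 years) before Beaumont (3 years).
Among Mendoza, Saleh, Lund and Mbeki, on senior status before not on senior status: Mendoza (on senior status) before Saleh, Lund and Mbeki (not on senior status).
Saleh, Lund and Mbeki all have date of first judicial appointment 28 Aug 2001, so the next rule applies.
Among Saleh, Lund and Mbeki, by years on the bench (higher first): Saleh (28 years) before Lund (20 years) before Mbeki (5 years).
Order: Marchetti, Andersen, Beaumont, Okonkwo, Mendoza, Saleh, Lund, Mbeki. So position 4.

4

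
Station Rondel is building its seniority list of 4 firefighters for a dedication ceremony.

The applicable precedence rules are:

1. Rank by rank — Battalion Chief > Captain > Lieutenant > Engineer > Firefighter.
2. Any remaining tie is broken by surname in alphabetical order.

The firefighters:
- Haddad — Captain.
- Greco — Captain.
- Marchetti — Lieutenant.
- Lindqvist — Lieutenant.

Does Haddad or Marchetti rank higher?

By rank: Greco and Haddad (Captain); then Lindqvist and Marchetti (Lieutenant).
Among Greco and Haddad, alphabetically by surname: Greco before Haddad.
Among Lindqvist and Marchetti, alphabetically by surname: Lindqvist before Marchetti.
So Haddad takes precedence.

Haddad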